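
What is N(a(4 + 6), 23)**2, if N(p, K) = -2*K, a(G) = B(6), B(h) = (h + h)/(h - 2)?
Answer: 2116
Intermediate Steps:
B(h) = 2*h/(-2 + h) (B(h) = (2*h)/(-2 + h) = 2*h/(-2 + h))
a(G) = 3 (a(G) = 2*6/(-2 + 6) = 2*6/4 = 2*6*(1/4) = 3)
N(a(4 + 6), 23)**2 = (-2*23)**2 = (-46)**2 = 2116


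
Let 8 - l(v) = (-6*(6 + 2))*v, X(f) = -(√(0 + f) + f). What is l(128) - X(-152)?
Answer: 6000 + 2*I*√38 ≈ 6000.0 + 12.329*I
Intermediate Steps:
X(f) = -f - √f (X(f) = -(√f + f) = -(f + √f) = -f - √f)
l(v) = 8 + 48*v (l(v) = 8 - (-6*(6 + 2))*v = 8 - (-6*8)*v = 8 - (-48)*v = 8 + 48*v)
l(128) - X(-152) = (8 + 48*128) - (-1*(-152) - √(-152)) = (8 + 6144) - (152 - 2*I*√38) = 6152 - (152 - 2*I*√38) = 6152 + (-152 + 2*I*√38) = 6000 + 2*I*√38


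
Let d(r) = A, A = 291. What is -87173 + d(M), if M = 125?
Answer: -86882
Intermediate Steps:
d(r) = 291
-87173 + d(M) = -87173 + 291 = -86882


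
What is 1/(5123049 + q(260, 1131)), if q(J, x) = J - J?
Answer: 1/5123049 ≈ 1.9520e-7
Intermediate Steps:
q(J, x) = 0
1/(5123049 + q(260, 1131)) = 1/(5123049 + 0) = 1/5123049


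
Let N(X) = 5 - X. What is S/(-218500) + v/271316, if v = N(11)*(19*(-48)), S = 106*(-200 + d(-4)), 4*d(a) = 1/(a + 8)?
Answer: 13891467463/118565092000 ≈ 0.11716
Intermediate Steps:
d(a) = 1/(4*(8 + a)) (d(a) = 1/(4*(a + 8)) = 1/(4*(8 + a)))
S = -169547/8 (S = 106*(-200 + 1/(4*(8 - 4))) = 106*(-200 + (1/4)/4) = 106*(-200 + (1/4)*(1/4)) = 106*(-200 + 1/16) = 106*(-3199/16) = -169547/8 ≈ -21193.)
v = 5472 (v = (5 - 1*11)*(19*(-48)) = (5 - 11)*(-912) = -6*(-912) = 5472)
S/(-218500) + v/271316 = -169547/8/(-218500) + 5472/271316 = -169547/8*(-1/218500) + 5472*(1/271316) = 169547/1748000 + 1368/67829 = 13891467463/118565092000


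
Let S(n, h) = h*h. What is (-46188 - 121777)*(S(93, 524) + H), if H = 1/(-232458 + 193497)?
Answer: -1796848508436275/38961 ≈ -4.6119e+10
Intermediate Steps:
S(n, h) = h**2
H = -1/38961 (H = 1/(-38961) = -1/38961 ≈ -2.5667e-5)
(-46188 - 121777)*(S(93, 524) + H) = (-46188 - 121777)*(524**2 - 1/38961) = -167965*(274576 - 1/38961) = -167965*10697755535/38961 = -1796848508436275/38961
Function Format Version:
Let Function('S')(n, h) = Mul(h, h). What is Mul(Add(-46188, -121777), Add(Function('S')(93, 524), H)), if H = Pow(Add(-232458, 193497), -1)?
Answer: Rational(-1796848508436275, 38961) ≈ -4.6119e+10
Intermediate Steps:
Function('S')(n, h) = Pow(h, 2)
H = Rational(-1, 38961) (H = Pow(-38961, -1) = Rational(-1, 38961) ≈ -2.5667e-5)
Mul(Add(-46188, -121777), Add(Function('S')(93, 524), H)) = Mul(Add(-46188, -121777), Add(Pow(524, 2), Rational(-1, 38961))) = Mul(-167965, Add(274576, Rational(-1, 38961))) = Mul(-167965, Rational(10697755535, 38961)) = Rational(-1796848508436275, 38961)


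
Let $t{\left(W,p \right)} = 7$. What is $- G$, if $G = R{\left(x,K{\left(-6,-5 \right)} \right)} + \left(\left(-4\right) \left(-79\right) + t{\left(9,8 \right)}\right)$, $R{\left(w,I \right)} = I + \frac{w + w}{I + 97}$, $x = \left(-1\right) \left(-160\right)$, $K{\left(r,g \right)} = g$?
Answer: $- \frac{7394}{23} \approx -321.48$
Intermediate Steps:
$x = 160$
$R{\left(w,I \right)} = I + \frac{2 w}{97 + I}$
$G = \frac{7394}{23}$ ($G = \frac{\left(-5\right)^{2} + 2 \cdot 160 + 97 \left(-5\right)}{97 - 5} + \left(\left(-4\right) \left(-79\right) + 7\right) = \frac{25 + 320 - 485}{92} + \left(316 + 7\right) = \frac{1}{92} \left(-140\right) + 323 = - \frac{35}{23} + 323 = \frac{7394}{23} \approx 321.48$)
$- G = \left(-1\right) \frac{7394}{23} = - \frac{7394}{23}$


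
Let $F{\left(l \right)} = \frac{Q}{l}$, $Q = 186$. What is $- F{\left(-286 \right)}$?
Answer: $\frac{93}{143} \approx 0.65035$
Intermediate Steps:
$F{\left(l \right)} = \frac{186}{l}$
$- F{\left(-286 \right)} = - \frac{186}{-286} = - \frac{186 \left(-1\right)}{286} = \left(-1\right) \left(- \frac{93}{143}\right) = \frac{93}{143}$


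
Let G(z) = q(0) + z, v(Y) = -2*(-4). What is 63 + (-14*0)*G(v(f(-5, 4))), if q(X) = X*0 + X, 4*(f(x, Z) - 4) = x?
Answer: 63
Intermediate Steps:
f(x, Z) = 4 + x/4
q(X) = X (q(X) = 0 + X = X)
v(Y) = 8
G(z) = z (G(z) = 0 + z = z)
63 + (-14*0)*G(v(f(-5, 4))) = 63 - 14*0*8 = 63 + 0*8 = 63 + 0 = 63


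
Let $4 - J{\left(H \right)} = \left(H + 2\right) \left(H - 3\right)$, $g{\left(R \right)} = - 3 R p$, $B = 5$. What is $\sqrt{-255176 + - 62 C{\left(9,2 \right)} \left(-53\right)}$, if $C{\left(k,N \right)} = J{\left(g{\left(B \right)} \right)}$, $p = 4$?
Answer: $2 i \sqrt{3062269} \approx 3499.9 i$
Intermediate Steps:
$g{\left(R \right)} = - 12 R$ ($g{\left(R \right)} = - 3 R 4 = - 12 R$)
$J{\left(H \right)} = 4 - \left(-3 + H\right) \left(2 + H\right)$ ($J{\left(H \right)} = 4 - \left(H + 2\right) \left(H - 3\right) = 4 - \left(2 + H\right) \left(-3 + H\right) = 4 - \left(-3 + H\right) \left(2 + H\right)$)
$C{\left(k,N \right)} = -3650$ ($C{\left(k,N \right)} = 10 - 60 - \left(\left(-12\right) 5\right)^{2} = 10 - 60 - \left(-60\right)^{2} = 10 - 60 - 3600 = -3650$)
$\sqrt{-255176 + - 62 C{\left(9,2 \right)} \left(-53\right)} = \sqrt{-255176 + \left(-62\right) \left(-3650\right) \left(-53\right)} = \sqrt{-255176 + 226300 \left(-53\right)} = \sqrt{-255176 - 11993900} = \sqrt{-12249076} = 2 i \sqrt{3062269}$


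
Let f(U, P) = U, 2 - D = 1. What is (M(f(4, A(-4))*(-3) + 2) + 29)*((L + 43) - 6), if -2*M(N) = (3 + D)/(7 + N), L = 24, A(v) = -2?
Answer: 5429/3 ≈ 1809.7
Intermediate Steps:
D = 1 (D = 2 - 1*1 = 2 - 1 = 1)
M(N) = -2/(7 + N) (M(N) = -(3 + 1)/(2*(7 + N)) = -2/(7 + N))
(M(f(4, A(-4))*(-3) + 2) + 29)*((L + 43) - 6) = (-2/(7 + (4*(-3) + 2)) + 29)*((24 + 43) - 6) = (-2/(7 + (-12 + 2)) + 29)*(67 - 6) = (-2/(7 - 10) + 29)*61 = (-2/(-3) + 29)*61 = (-2*(-1/3) + 29)*61 = (2/3 + 29)*61 = (89/3)*61 = 5429/3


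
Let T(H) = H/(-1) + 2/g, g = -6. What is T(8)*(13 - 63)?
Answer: 1250/3 ≈ 416.67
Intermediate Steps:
T(H) = -1/3 - H (T(H) = H/(-1) + 2/(-6) = H*(-1) + 2*(-1/6) = -H - 1/3 = -1/3 - H)
T(8)*(13 - 63) = (-1/3 - 1*8)*(13 - 63) = (-1/3 - 8)*(-50) = -25/3*(-50) = 1250/3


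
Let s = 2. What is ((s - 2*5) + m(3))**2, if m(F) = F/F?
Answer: 49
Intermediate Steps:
m(F) = 1
((s - 2*5) + m(3))**2 = ((2 - 2*5) + 1)**2 = ((2 - 10) + 1)**2 = (-8 + 1)**2 = (-7)**2 = 49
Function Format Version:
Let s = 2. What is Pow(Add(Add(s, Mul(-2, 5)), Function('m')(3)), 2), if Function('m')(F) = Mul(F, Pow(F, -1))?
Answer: 49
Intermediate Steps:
Function('m')(F) = 1
Pow(Add(Add(s, Mul(-2, 5)), Function('m')(3)), 2) = Pow(Add(Add(2, Mul(-2, 5)), 1), 2) = Pow(Add(Add(2, -10), 1), 2) = Pow(Add(-8, 1), 2) = Pow(-7, 2) = 49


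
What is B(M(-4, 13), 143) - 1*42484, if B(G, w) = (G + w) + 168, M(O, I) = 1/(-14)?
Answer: -590423/14 ≈ -42173.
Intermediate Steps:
M(O, I) = -1/14
B(G, w) = 168 + G + w
B(M(-4, 13), 143) - 1*42484 = (168 - 1/14 + 143) - 1*42484 = 4353/14 - 42484 = -590423/14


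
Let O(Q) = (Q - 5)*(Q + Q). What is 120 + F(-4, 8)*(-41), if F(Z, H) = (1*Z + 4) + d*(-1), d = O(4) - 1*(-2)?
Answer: -126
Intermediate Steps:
O(Q) = 2*Q*(-5 + Q) (O(Q) = (-5 + Q)*(2*Q) = 2*Q*(-5 + Q))
d = -6 (d = 2*4*(-5 + 4) - 1*(-2) = 2*4*(-1) + 2 = -8 + 2 = -6)
F(Z, H) = 10 + Z (F(Z, H) = (1*Z + 4) - 6*(-1) = (Z + 4) + 6 = (4 + Z) + 6 = 10 + Z)
120 + F(-4, 8)*(-41) = 120 + (10 - 4)*(-41) = 120 + 6*(-41) = 120 - 246 = -126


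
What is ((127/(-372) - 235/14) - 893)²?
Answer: 5616762540841/6780816 ≈ 8.2833e+5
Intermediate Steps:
((127/(-372) - 235/14) - 893)² = ((127*(-1/372) - 235*1/14) - 893)² = ((-127/372 - 235/14) - 893)² = (-44599/2604 - 893)² = (-2369971/2604)² = 5616762540841/6780816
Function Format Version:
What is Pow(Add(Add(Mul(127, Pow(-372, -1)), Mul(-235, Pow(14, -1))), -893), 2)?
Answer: Rational(5616762540841, 6780816) ≈ 8.2833e+5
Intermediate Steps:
Pow(Add(Add(Mul(127, Pow(-372, -1)), Mul(-235, Pow(14, -1))), -893), 2) = Pow(Add(Add(Mul(127, Rational(-1, 372)), Mul(-235, Rational(1, 14))), -893), 2) = Pow(Add(Add(Rational(-127, 372), Rational(-235, 14)), -893), 2) = Pow(Add(Rational(-44599, 2604), -893), 2) = Pow(Rational(-2369971, 2604), 2) = Rational(5616762540841, 6780816)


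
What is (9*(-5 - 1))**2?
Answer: 2916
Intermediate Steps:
(9*(-5 - 1))**2 = (9*(-6))**2 = (-54)**2 = 2916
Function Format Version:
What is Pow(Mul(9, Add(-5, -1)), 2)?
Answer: 2916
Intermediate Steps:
Pow(Mul(9, Add(-5, -1)), 2) = Pow(Mul(9, -6), 2) = Pow(-54, 2) = 2916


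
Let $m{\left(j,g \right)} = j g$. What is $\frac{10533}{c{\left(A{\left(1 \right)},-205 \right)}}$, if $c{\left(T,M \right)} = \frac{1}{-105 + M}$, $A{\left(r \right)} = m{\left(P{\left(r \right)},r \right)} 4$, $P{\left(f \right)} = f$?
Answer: $-3265230$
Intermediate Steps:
$m{\left(j,g \right)} = g j$
$A{\left(r \right)} = 4 r^{2}$ ($A{\left(r \right)} = r r 4 = r^{2} \cdot 4 = 4 r^{2}$)
$\frac{10533}{c{\left(A{\left(1 \right)},-205 \right)}} = \frac{10533}{\frac{1}{-105 - 205}} = \frac{10533}{\frac{1}{-310}} = \frac{10533}{- \frac{1}{310}} = 10533 \left(-310\right) = -3265230$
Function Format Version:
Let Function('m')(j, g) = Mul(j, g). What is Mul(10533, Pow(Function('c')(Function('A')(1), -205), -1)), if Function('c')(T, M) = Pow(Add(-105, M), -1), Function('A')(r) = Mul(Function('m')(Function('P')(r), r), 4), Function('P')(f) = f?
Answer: -3265230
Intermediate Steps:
Function('m')(j, g) = Mul(g, j)
Function('A')(r) = Mul(4, Pow(r, 2)) (Function('A')(r) = Mul(Mul(r, r), 4) = Mul(Pow(r, 2), 4) = Mul(4, Pow(r, 2)))
Mul(10533, Pow(Function('c')(Function('A')(1), -205), -1)) = Mul(10533, Pow(Pow(Add(-105, -205), -1), -1)) = Mul(10533, Pow(Pow(-310, -1), -1)) = Mul(10533, Pow(Rational(-1, 310), -1)) = Mul(10533, -310) = -3265230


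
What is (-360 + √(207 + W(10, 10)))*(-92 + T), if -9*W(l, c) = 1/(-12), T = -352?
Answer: 159840 - 74*√67071/3 ≈ 1.5345e+5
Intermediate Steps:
W(l, c) = 1/108 (W(l, c) = -⅑/(-12) = -⅑*(-1/12) = 1/108)
(-360 + √(207 + W(10, 10)))*(-92 + T) = (-360 + √(207 + 1/108))*(-92 - 352) = (-360 + √(22357/108))*(-444) = (-360 + √67071/18)*(-444) = 159840 - 74*√67071/3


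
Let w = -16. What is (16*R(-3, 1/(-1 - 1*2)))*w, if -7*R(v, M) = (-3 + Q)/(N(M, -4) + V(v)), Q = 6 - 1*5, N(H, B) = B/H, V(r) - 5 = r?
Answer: -256/49 ≈ -5.2245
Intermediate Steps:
V(r) = 5 + r
Q = 1 (Q = 6 - 5 = 1)
R(v, M) = 2/(7*(5 + v - 4/M)) (R(v, M) = -(-3 + 1)/(7*(-4/M + (5 + v))) = -(-2)/(7*(5 + v - 4/M)) = 2/(7*(5 + v - 4/M)))
(16*R(-3, 1/(-1 - 1*2)))*w = (16*(2/(7*(-1 - 1*2)*(-4 + (5 - 3)/(-1 - 1*2)))))*(-16) = (16*(2/(7*(-1 - 2)*(-4 + 2/(-1 - 2)))))*(-16) = (16*((2/7)/(-3*(-4 + 2/(-3)))))*(-16) = (16*((2/7)*(-⅓)/(-4 - ⅓*2)))*(-16) = (16*((2/7)*(-⅓)/(-4 - ⅔)))*(-16) = (16*((2/7)*(-⅓)/(-14/3)))*(-16) = (16*((2/7)*(-⅓)*(-3/14)))*(-16) = (16*(1/49))*(-16) = (16/49)*(-16) = -256/49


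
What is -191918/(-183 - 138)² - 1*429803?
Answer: -44287522841/103041 ≈ -4.2981e+5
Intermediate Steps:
-191918/(-183 - 138)² - 1*429803 = -191918/((-321)²) - 429803 = -191918/103041 - 429803 = -44287522841/103041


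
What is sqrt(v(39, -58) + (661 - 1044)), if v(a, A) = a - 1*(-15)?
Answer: I*sqrt(329) ≈ 18.138*I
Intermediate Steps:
v(a, A) = 15 + a (v(a, A) = a + 15 = 15 + a)
sqrt(v(39, -58) + (661 - 1044)) = sqrt((15 + 39) + (661 - 1044)) = sqrt(54 - 383) = sqrt(-329) = I*sqrt(329)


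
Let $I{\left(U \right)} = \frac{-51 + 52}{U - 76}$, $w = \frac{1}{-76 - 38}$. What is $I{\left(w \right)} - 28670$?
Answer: $- \frac{248425664}{8665} \approx -28670.0$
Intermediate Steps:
$w = - \frac{1}{114}$ ($w = \frac{1}{-76 - 38} = \frac{1}{-114} = - \frac{1}{114} \approx -0.0087719$)
$I{\left(U \right)} = \frac{1}{-76 + U}$ ($I{\left(U \right)} = 1 \frac{1}{-76 + U} = \frac{1}{-76 + U}$)
$I{\left(w \right)} - 28670 = \frac{1}{-76 - \frac{1}{114}} - 28670 = \frac{1}{- \frac{8665}{114}} - 28670 = - \frac{114}{8665} - 28670 = - \frac{248425664}{8665}$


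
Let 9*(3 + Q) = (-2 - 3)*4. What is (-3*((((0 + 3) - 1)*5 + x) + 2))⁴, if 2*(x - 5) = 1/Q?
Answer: 516393310555521/78074896 ≈ 6.6141e+6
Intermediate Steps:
Q = -47/9 (Q = -3 + ((-2 - 3)*4)/9 = -3 + (-5*4)/9 = -3 + (⅑)*(-20) = -3 - 20/9 = -47/9 ≈ -5.2222)
x = 461/94 (x = 5 + 1/(2*(-47/9)) = 5 + (½)*(-9/47) = 5 - 9/94 = 461/94 ≈ 4.9043)
(-3*((((0 + 3) - 1)*5 + x) + 2))⁴ = (-3*((((0 + 3) - 1)*5 + 461/94) + 2))⁴ = (-3*(((3 - 1)*5 + 461/94) + 2))⁴ = (-3*((2*5 + 461/94) + 2))⁴ = (-3*((10 + 461/94) + 2))⁴ = (-3*(1401/94 + 2))⁴ = (-3*1589/94)⁴ = (-4767/94)⁴ = 516393310555521/78074896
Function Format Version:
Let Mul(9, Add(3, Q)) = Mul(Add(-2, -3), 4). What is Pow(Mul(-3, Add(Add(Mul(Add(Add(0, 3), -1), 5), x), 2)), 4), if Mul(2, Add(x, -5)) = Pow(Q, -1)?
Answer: Rational(516393310555521, 78074896) ≈ 6.6141e+6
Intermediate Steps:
Q = Rational(-47, 9) (Q = Add(-3, Mul(Rational(1, 9), Mul(Add(-2, -3), 4))) = Add(-3, Mul(Rational(1, 9), Mul(-5, 4))) = Add(-3, Mul(Rational(1, 9), -20)) = Add(-3, Rational(-20, 9)) = Rational(-47, 9) ≈ -5.2222)
x = Rational(461, 94) (x = Add(5, Mul(Rational(1, 2), Pow(Rational(-47, 9), -1))) = Add(5, Mul(Rational(1, 2), Rational(-9, 47))) = Add(5, Rational(-9, 94)) = Rational(461, 94) ≈ 4.9043)
Pow(Mul(-3, Add(Add(Mul(Add(Add(0, 3), -1), 5), x), 2)), 4) = Pow(Mul(-3, Add(Add(Mul(Add(Add(0, 3), -1), 5), Rational(461, 94)), 2)), 4) = Pow(Mul(-3, Add(Add(Mul(Add(3, -1), 5), Rational(461, 94)), 2)), 4) = Pow(Mul(-3, Add(Add(Mul(2, 5), Rational(461, 94)), 2)), 4) = Pow(Mul(-3, Add(Add(10, Rational(461, 94)), 2)), 4) = Pow(Mul(-3, Add(Rational(1401, 94), 2)), 4) = Pow(Mul(-3, Rational(1589, 94)), 4) = Pow(Rational(-4767, 94), 4) = Rational(516393310555521, 78074896)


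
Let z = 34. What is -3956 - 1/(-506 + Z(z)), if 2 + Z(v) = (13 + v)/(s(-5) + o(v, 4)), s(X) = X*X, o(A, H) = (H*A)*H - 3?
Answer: -1137274270/287481 ≈ -3956.0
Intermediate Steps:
o(A, H) = -3 + A*H² (o(A, H) = (A*H)*H - 3 = A*H² - 3 = -3 + A*H²)
s(X) = X²
Z(v) = -2 + (13 + v)/(22 + 16*v) (Z(v) = -2 + (13 + v)/((-5)² + (-3 + v*4²)) = -2 + (13 + v)/(25 + (-3 + v*16)) = -2 + (13 + v)/(25 + (-3 + 16*v)) = -2 + (13 + v)/(22 + 16*v))
-3956 - 1/(-506 + Z(z)) = -3956 - 1/(-506 + 31*(-1 - 1*34)/(2*(11 + 8*34))) = -3956 - 1/(-506 + 31*(-1 - 34)/(2*(11 + 272))) = -3956 - 1/(-506 + (31/2)*(-35)/283) = -3956 - 1/(-506 + (31/2)*(1/283)*(-35)) = -3956 - 1/(-506 - 1085/566) = -3956 - 1/(-287481/566) = -3956 - 1*(-566/287481) = -3956 + 566/287481 = -1137274270/287481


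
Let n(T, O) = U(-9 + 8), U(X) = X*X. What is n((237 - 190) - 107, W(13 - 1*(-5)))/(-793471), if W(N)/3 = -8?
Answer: -1/793471 ≈ -1.2603e-6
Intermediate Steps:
W(N) = -24 (W(N) = 3*(-8) = -24)
U(X) = X**2
n(T, O) = 1 (n(T, O) = (-9 + 8)**2 = (-1)**2 = 1)
n((237 - 190) - 107, W(13 - 1*(-5)))/(-793471) = 1/(-793471) = 1*(-1/793471) = -1/793471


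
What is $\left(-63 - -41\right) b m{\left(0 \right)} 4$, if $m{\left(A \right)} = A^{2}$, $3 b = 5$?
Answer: $0$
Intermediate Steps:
$b = \frac{5}{3}$ ($b = \frac{1}{3} \cdot 5 = \frac{5}{3} \approx 1.6667$)
$\left(-63 - -41\right) b m{\left(0 \right)} 4 = \left(-63 - -41\right) \frac{5 \cdot 0^{2}}{3} \cdot 4 = \left(-63 + 41\right) \frac{5}{3} \cdot 0 \cdot 4 = - 22 \cdot 0 \cdot 4 = \left(-22\right) 0 = 0$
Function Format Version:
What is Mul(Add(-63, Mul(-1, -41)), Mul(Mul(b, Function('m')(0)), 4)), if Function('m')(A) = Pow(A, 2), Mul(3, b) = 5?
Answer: 0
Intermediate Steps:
b = Rational(5, 3) (b = Mul(Rational(1, 3), 5) = Rational(5, 3) ≈ 1.6667)
Mul(Add(-63, Mul(-1, -41)), Mul(Mul(b, Function('m')(0)), 4)) = Mul(Add(-63, Mul(-1, -41)), Mul(Mul(Rational(5, 3), Pow(0, 2)), 4)) = Mul(Add(-63, 41), Mul(Mul(Rational(5, 3), 0), 4)) = Mul(-22, Mul(0, 4)) = Mul(-22, 0) = 0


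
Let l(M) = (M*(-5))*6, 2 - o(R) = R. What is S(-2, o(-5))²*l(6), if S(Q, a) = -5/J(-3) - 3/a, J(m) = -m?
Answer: -38720/49 ≈ -790.20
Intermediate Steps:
o(R) = 2 - R
S(Q, a) = -5/3 - 3/a (S(Q, a) = -5/((-1*(-3))) - 3/a = -5/3 - 3/a)
l(M) = -30*M (l(M) = -5*M*6 = -30*M)
S(-2, o(-5))²*l(6) = (-5/3 - 3/(2 - 1*(-5)))²*(-30*6) = (-5/3 - 3/(2 + 5))²*(-180) = (-5/3 - 3/7)²*(-180) = (-44/21)²*(-180) = (1936/441)*(-180) = -38720/49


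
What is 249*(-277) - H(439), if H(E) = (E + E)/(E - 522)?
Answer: -5723881/83 ≈ -68962.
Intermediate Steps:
H(E) = 2*E/(-522 + E) (H(E) = (2*E)/(-522 + E) = 2*E/(-522 + E))
249*(-277) - H(439) = 249*(-277) - 2*439/(-522 + 439) = -68973 - 2*439/(-83) = -68973 - 2*439*(-1)/83 = -68973 - 1*(-878/83) = -68973 + 878/83 = -5723881/83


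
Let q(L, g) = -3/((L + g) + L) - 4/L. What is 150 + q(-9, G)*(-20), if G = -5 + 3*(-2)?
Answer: 36290/261 ≈ 139.04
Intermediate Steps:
G = -11 (G = -5 - 6 = -11)
q(L, g) = -4/L - 3/(g + 2*L) (q(L, g) = -3/(g + 2*L) - 4/L = -4/L - 3/(g + 2*L))
150 + q(-9, G)*(-20) = 150 + ((-11*(-9) - 4*(-11))/((-9)*(-11 + 2*(-9))))*(-20) = 150 - (99 + 44)/(9*(-11 - 18))*(-20) = 150 - ⅑*143/(-29)*(-20) = 150 - ⅑*(-1/29)*143*(-20) = 150 + (143/261)*(-20) = 150 - 2860/261 = 36290/261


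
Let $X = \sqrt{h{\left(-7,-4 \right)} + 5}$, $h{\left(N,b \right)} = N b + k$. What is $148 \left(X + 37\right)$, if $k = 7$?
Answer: $5476 + 296 \sqrt{10} \approx 6412.0$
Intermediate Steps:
$h{\left(N,b \right)} = 7 + N b$ ($h{\left(N,b \right)} = N b + 7 = 7 + N b$)
$X = 2 \sqrt{10}$ ($X = \sqrt{\left(7 - -28\right) + 5} = \sqrt{\left(7 + 28\right) + 5} = \sqrt{35 + 5} = \sqrt{40} = 2 \sqrt{10} \approx 6.3246$)
$148 \left(X + 37\right) = 148 \left(2 \sqrt{10} + 37\right) = 148 \left(37 + 2 \sqrt{10}\right) = 5476 + 296 \sqrt{10}$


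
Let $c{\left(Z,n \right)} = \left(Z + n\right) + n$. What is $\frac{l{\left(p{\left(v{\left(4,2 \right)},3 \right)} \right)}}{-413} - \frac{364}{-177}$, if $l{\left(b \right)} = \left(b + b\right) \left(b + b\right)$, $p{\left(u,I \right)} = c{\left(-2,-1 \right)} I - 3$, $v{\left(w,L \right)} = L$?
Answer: $- \frac{152}{1239} \approx -0.12268$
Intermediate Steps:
$c{\left(Z,n \right)} = Z + 2 n$
$p{\left(u,I \right)} = -3 - 4 I$ ($p{\left(u,I \right)} = \left(-2 + 2 \left(-1\right)\right) I - 3 = \left(-2 - 2\right) I - 3 = - 4 I - 3 = -3 - 4 I$)
$l{\left(b \right)} = 4 b^{2}$ ($l{\left(b \right)} = 2 b 2 b = 4 b^{2}$)
$\frac{l{\left(p{\left(v{\left(4,2 \right)},3 \right)} \right)}}{-413} - \frac{364}{-177} = \frac{4 \left(-3 - 12\right)^{2}}{-413} - \frac{364}{-177} = 4 \left(-3 - 12\right)^{2} \left(- \frac{1}{413}\right) - - \frac{364}{177} = 4 \left(-15\right)^{2} \left(- \frac{1}{413}\right) + \frac{364}{177} = 4 \cdot 225 \left(- \frac{1}{413}\right) + \frac{364}{177} = 900 \left(- \frac{1}{413}\right) + \frac{364}{177} = - \frac{900}{413} + \frac{364}{177} = - \frac{152}{1239}$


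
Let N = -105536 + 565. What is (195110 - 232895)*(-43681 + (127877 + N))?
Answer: 784983375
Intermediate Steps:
N = -104971
(195110 - 232895)*(-43681 + (127877 + N)) = (195110 - 232895)*(-43681 + (127877 - 104971)) = -37785*(-43681 + 22906) = -37785*(-20775) = 784983375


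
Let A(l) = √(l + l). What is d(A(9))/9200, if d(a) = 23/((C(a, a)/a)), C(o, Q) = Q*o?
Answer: √2/2400 ≈ 0.00058926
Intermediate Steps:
A(l) = √2*√l (A(l) = √(2*l) = √2*√l)
d(a) = 23/a (d(a) = 23/(((a*a)/a)) = 23/((a²/a)) = 23/a)
d(A(9))/9200 = (23/((√2*√9)))/9200 = (23/((√2*3)))*(1/9200) = (23/((3*√2)))*(1/9200) = (23*(√2/6))*(1/9200) = (23*√2/6)*(1/9200) = √2/2400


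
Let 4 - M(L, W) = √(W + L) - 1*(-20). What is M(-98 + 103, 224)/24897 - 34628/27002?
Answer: -431282674/336134397 - √229/24897 ≈ -1.2837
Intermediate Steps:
M(L, W) = -16 - √(L + W) (M(L, W) = 4 - (√(W + L) - 1*(-20)) = 4 - (√(L + W) + 20) = 4 - (20 + √(L + W)) = 4 + (-20 - √(L + W)) = -16 - √(L + W))
M(-98 + 103, 224)/24897 - 34628/27002 = (-16 - √((-98 + 103) + 224))/24897 - 34628/27002 = (-16 - √(5 + 224))*(1/24897) - 34628*1/27002 = (-16 - √229)*(1/24897) - 17314/13501 = (-16/24897 - √229/24897) - 17314/13501 = -431282674/336134397 - √229/24897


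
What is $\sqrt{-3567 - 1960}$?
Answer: $i \sqrt{5527} \approx 74.344 i$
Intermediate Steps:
$\sqrt{-3567 - 1960} = \sqrt{-5527} = i \sqrt{5527}$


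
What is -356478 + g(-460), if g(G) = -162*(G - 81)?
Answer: -268836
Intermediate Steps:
g(G) = 13122 - 162*G (g(G) = -162*(-81 + G) = 13122 - 162*G)
-356478 + g(-460) = -356478 + (13122 - 162*(-460)) = -356478 + (13122 + 74520) = -356478 + 87642 = -268836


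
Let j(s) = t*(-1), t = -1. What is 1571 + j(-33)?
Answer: 1572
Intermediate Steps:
j(s) = 1 (j(s) = -1*(-1) = 1)
1571 + j(-33) = 1571 + 1 = 1572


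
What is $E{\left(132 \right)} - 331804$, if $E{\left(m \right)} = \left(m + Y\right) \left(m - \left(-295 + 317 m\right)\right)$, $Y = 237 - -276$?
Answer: $-27045769$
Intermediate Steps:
$Y = 513$ ($Y = 237 + 276 = 513$)
$E{\left(m \right)} = \left(295 - 316 m\right) \left(513 + m\right)$ ($E{\left(m \right)} = \left(m + 513\right) \left(m - \left(-295 + 317 m\right)\right) = \left(513 + m\right) \left(m - \left(-295 + 317 m\right)\right) = \left(513 + m\right) \left(295 - 316 m\right) = \left(295 - 316 m\right) \left(513 + m\right)$)
$E{\left(132 \right)} - 331804 = \left(151335 - 21359316 - 316 \cdot 132^{2}\right) - 331804 = \left(151335 - 21359316 - 5505984\right) - 331804 = -26713965 - 331804 = -27045769$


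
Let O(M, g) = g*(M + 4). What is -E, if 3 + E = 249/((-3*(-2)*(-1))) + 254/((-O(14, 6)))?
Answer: 1265/27 ≈ 46.852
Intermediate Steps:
O(M, g) = g*(4 + M)
E = -1265/27 (E = -3 + (249/((-3*(-2)*(-1))) + 254/((-6*(4 + 14)))) = -3 + (249/((6*(-1))) + 254/((-6*18))) = -3 + (249/(-6) + 254/((-1*108))) = -3 + (249*(-⅙) + 254/(-108)) = -3 + (-83/2 + 254*(-1/108)) = -3 + (-83/2 - 127/54) = -3 - 1184/27 = -1265/27 ≈ -46.852)
-E = -1*(-1265/27) = 1265/27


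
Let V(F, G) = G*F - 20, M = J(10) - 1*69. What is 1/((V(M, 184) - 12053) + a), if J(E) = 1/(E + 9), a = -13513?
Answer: -19/727174 ≈ -2.6129e-5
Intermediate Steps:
J(E) = 1/(9 + E)
M = -1310/19 (M = 1/(9 + 10) - 1*69 = 1/19 - 69 = -1310/19 ≈ -68.947)
V(F, G) = -20 + F*G (V(F, G) = F*G - 20 = -20 + F*G)
1/((V(M, 184) - 12053) + a) = 1/(((-20 - 1310/19*184) - 12053) - 13513) = 1/(((-20 - 241040/19) - 12053) - 13513) = 1/((-241420/19 - 12053) - 13513) = 1/(-470427/19 - 13513) = 1/(-727174/19) = -19/727174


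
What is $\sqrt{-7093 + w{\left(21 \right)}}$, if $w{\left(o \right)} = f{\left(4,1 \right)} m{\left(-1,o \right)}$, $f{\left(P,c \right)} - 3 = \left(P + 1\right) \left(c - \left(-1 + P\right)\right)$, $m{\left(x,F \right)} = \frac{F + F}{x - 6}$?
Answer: $i \sqrt{7051} \approx 83.97 i$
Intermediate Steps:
$m{\left(x,F \right)} = \frac{2 F}{-6 + x}$
$f{\left(P,c \right)} = 3 + \left(1 + P\right) \left(1 + c - P\right)$ ($f{\left(P,c \right)} = 3 + \left(P + 1\right) \left(c - \left(-1 + P\right)\right) = 3 + \left(1 + P\right) \left(1 + c - P\right)$)
$w{\left(o \right)} = 2 o$ ($w{\left(o \right)} = \left(4 + 1 - 4^{2} + 4 \cdot 1\right) \frac{2 o}{-6 - 1} = \left(4 + 1 - 16 + 4\right) \frac{2 o}{-7} = \left(4 + 1 - 16 + 4\right) 2 o \left(- \frac{1}{7}\right) = - 7 \left(- \frac{2 o}{7}\right) = 2 o$)
$\sqrt{-7093 + w{\left(21 \right)}} = \sqrt{-7093 + 2 \cdot 21} = \sqrt{-7093 + 42} = \sqrt{-7051} = i \sqrt{7051}$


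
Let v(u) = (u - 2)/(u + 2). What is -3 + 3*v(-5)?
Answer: 4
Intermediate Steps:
v(u) = (-2 + u)/(2 + u)
-3 + 3*v(-5) = -3 + 3*((-2 - 5)/(2 - 5)) = -3 + 3*(-7/(-3)) = -3 + 3*(-⅓*(-7)) = -3 + 3*(7/3) = -3 + 7 = 4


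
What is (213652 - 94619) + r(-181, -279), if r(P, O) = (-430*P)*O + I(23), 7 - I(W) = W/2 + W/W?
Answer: -43191085/2 ≈ -2.1596e+7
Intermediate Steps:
I(W) = 6 - W/2 (I(W) = 7 - (W/2 + W/W) = 7 - (W*(½) + 1) = 7 - (W/2 + 1) = 7 - (1 + W/2) = 7 + (-1 - W/2) = 6 - W/2)
r(P, O) = -11/2 - 430*O*P (r(P, O) = (-430*P)*O + (6 - ½*23) = -430*O*P + (6 - 23/2) = -430*O*P - 11/2 = -11/2 - 430*O*P)
(213652 - 94619) + r(-181, -279) = (213652 - 94619) + (-11/2 - 430*(-279)*(-181)) = 119033 + (-11/2 - 21714570) = 119033 - 43429151/2 = -43191085/2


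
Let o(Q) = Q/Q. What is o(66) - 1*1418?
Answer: -1417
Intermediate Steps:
o(Q) = 1
o(66) - 1*1418 = 1 - 1*1418 = 1 - 1418 = -1417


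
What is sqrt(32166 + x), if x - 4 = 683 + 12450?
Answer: sqrt(45303) ≈ 212.84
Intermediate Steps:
x = 13137 (x = 4 + (683 + 12450) = 4 + 13133 = 13137)
sqrt(32166 + x) = sqrt(32166 + 13137) = sqrt(45303)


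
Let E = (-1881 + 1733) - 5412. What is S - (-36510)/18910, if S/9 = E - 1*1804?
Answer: -125324265/1891 ≈ -66274.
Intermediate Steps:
E = -5560 (E = -148 - 5412 = -5560)
S = -66276 (S = 9*(-5560 - 1*1804) = 9*(-5560 - 1804) = 9*(-7364) = -66276)
S - (-36510)/18910 = -66276 - (-36510)/18910 = -66276 - 1*(-3651/1891) = -66276 + 3651/1891 = -125324265/1891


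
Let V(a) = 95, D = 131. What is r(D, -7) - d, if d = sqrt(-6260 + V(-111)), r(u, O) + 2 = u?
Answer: 129 - 3*I*sqrt(685) ≈ 129.0 - 78.517*I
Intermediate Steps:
r(u, O) = -2 + u
d = 3*I*sqrt(685) (d = sqrt(-6260 + 95) = sqrt(-6165) = 3*I*sqrt(685) ≈ 78.518*I)
r(D, -7) - d = (-2 + 131) - 3*I*sqrt(685) = 129 - 3*I*sqrt(685)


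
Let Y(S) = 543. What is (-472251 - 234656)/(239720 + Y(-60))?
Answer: -706907/240263 ≈ -2.9422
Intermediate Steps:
(-472251 - 234656)/(239720 + Y(-60)) = (-472251 - 234656)/(239720 + 543) = -706907/240263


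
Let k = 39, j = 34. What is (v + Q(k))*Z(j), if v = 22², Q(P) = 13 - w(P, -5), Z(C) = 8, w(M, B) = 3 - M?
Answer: 4264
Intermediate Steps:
Q(P) = 10 + P (Q(P) = 13 - (3 - P) = 13 + (-3 + P) = 10 + P)
v = 484
(v + Q(k))*Z(j) = (484 + (10 + 39))*8 = (484 + 49)*8 = 533*8 = 4264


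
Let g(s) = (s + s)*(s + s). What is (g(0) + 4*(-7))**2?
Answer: 784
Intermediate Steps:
g(s) = 4*s**2 (g(s) = (2*s)*(2*s) = 4*s**2)
(g(0) + 4*(-7))**2 = (4*0**2 + 4*(-7))**2 = (4*0 - 28)**2 = (0 - 28)**2 = (-28)**2 = 784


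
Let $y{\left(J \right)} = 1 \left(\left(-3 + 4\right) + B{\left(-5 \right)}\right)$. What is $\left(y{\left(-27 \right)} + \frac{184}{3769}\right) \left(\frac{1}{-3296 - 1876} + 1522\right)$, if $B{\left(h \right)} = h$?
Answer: $- \frac{9768882703}{1624439} \approx -6013.7$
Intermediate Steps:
$y{\left(J \right)} = -4$ ($y{\left(J \right)} = 1 \left(\left(-3 + 4\right) - 5\right) = 1 \left(1 - 5\right) = 1 \left(-4\right) = -4$)
$\left(y{\left(-27 \right)} + \frac{184}{3769}\right) \left(\frac{1}{-3296 - 1876} + 1522\right) = \left(-4 + \frac{184}{3769}\right) \left(\frac{1}{-3296 - 1876} + 1522\right) = \left(-4 + 184 \cdot \frac{1}{3769}\right) \left(\frac{1}{-5172} + 1522\right) = \left(-4 + \frac{184}{3769}\right) \left(- \frac{1}{5172} + 1522\right) = \left(- \frac{14892}{3769}\right) \frac{7871783}{5172} = - \frac{9768882703}{1624439}$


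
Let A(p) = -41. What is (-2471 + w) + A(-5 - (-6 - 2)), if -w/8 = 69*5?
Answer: -5272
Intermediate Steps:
w = -2760 (w = -552*5 = -8*345 = -2760)
(-2471 + w) + A(-5 - (-6 - 2)) = (-2471 - 2760) - 41 = -5231 - 41 = -5272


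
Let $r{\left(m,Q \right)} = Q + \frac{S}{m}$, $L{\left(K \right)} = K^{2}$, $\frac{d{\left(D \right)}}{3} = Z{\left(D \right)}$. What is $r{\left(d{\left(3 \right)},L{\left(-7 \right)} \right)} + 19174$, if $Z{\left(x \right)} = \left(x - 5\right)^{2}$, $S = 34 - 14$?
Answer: $\frac{57674}{3} \approx 19225.0$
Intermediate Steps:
$S = 20$
$Z{\left(x \right)} = \left(-5 + x\right)^{2}$
$d{\left(D \right)} = 3 \left(-5 + D\right)^{2}$
$r{\left(m,Q \right)} = Q + \frac{20}{m}$
$r{\left(d{\left(3 \right)},L{\left(-7 \right)} \right)} + 19174 = \left(\left(-7\right)^{2} + \frac{20}{3 \left(-5 + 3\right)^{2}}\right) + 19174 = \left(49 + \frac{20}{3 \left(-2\right)^{2}}\right) + 19174 = \left(49 + \frac{20}{3 \cdot 4}\right) + 19174 = \left(49 + \frac{20}{12}\right) + 19174 = \left(49 + 20 \cdot \frac{1}{12}\right) + 19174 = \left(49 + \frac{5}{3}\right) + 19174 = \frac{152}{3} + 19174 = \frac{57674}{3}$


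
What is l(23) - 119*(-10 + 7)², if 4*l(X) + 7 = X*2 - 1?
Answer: -2123/2 ≈ -1061.5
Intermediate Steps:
l(X) = -2 + X/2 (l(X) = -7/4 + (X*2 - 1)/4 = -7/4 + (2*X - 1)/4 = -7/4 + (-1 + 2*X)/4 = -7/4 + (-¼ + X/2) = -2 + X/2)
l(23) - 119*(-10 + 7)² = (-2 + (½)*23) - 119*(-10 + 7)² = (-2 + 23/2) - 119*(-3)² = 19/2 - 119*9 = 19/2 - 1071 = -2123/2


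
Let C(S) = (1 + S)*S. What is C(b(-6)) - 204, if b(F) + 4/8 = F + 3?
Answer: -781/4 ≈ -195.25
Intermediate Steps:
b(F) = 5/2 + F (b(F) = -½ + (F + 3) = -½ + (3 + F) = 5/2 + F)
C(S) = S*(1 + S)
C(b(-6)) - 204 = (5/2 - 6)*(1 + (5/2 - 6)) - 204 = -7*(1 - 7/2)/2 - 204 = -7/2*(-5/2) - 204 = 35/4 - 204 = -781/4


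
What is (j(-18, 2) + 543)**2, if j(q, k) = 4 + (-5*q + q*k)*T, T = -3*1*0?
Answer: 299209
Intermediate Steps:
T = 0 (T = -3*0 = 0)
j(q, k) = 4 (j(q, k) = 4 + (-5*q + q*k)*0 = 4 + (-5*q + k*q)*0 = 4 + 0 = 4)
(j(-18, 2) + 543)**2 = (4 + 543)**2 = 547**2 = 299209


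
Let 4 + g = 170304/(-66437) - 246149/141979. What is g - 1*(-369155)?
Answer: 3482034904176544/9432658823 ≈ 3.6915e+5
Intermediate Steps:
g = -78263628021/9432658823 (g = -4 + (170304/(-66437) - 246149/141979) = -4 + (170304*(-1/66437) - 246149*1/141979) = -4 + (-170304/66437 - 246149/141979) = -4 - 40532992729/9432658823 = -78263628021/9432658823 ≈ -8.2971)
g - 1*(-369155) = -78263628021/9432658823 - 1*(-369155) = -78263628021/9432658823 + 369155 = 3482034904176544/9432658823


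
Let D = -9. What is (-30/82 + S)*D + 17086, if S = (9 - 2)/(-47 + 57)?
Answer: 7004027/410 ≈ 17083.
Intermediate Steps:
S = 7/10 ≈ 0.70000
(-30/82 + S)*D + 17086 = (-30/82 + 7/10)*(-9) + 17086 = (-30*1/82 + 7/10)*(-9) + 17086 = (-15/41 + 7/10)*(-9) + 17086 = (137/410)*(-9) + 17086 = -1233/410 + 17086 = 7004027/410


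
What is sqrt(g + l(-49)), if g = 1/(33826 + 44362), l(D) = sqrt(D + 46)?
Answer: sqrt(19547 + 1528340836*I*sqrt(3))/39094 ≈ 0.93061 + 0.9306*I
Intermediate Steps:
l(D) = sqrt(46 + D)
g = 1/78188 ≈ 1.2790e-5
sqrt(g + l(-49)) = sqrt(1/78188 + sqrt(46 - 49)) = sqrt(1/78188 + sqrt(-3)) = sqrt(1/78188 + I*sqrt(3))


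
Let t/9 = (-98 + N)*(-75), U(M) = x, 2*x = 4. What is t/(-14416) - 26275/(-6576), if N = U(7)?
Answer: -2959025/5924976 ≈ -0.49942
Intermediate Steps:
x = 2 (x = (½)*4 = 2)
U(M) = 2
N = 2
t = 64800 (t = 9*((-98 + 2)*(-75)) = 9*(-96*(-75)) = 9*7200 = 64800)
t/(-14416) - 26275/(-6576) = 64800/(-14416) - 26275/(-6576) = 64800*(-1/14416) - 26275*(-1/6576) = -4050/901 + 26275/6576 = -2959025/5924976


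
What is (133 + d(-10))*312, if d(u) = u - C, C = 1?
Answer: 38064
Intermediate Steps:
d(u) = -1 + u (d(u) = u - 1*1 = u - 1 = -1 + u)
(133 + d(-10))*312 = (133 + (-1 - 10))*312 = (133 - 11)*312 = 122*312 = 38064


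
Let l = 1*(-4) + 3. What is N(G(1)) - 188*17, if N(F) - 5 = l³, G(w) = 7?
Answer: -3192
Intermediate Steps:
l = -1 (l = -4 + 3 = -1)
N(F) = 4 (N(F) = 5 + (-1)³ = 5 - 1 = 4)
N(G(1)) - 188*17 = 4 - 188*17 = 4 - 3196 = -3192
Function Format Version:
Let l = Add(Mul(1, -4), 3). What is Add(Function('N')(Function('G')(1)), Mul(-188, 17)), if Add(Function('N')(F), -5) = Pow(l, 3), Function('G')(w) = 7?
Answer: -3192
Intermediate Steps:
l = -1 (l = Add(-4, 3) = -1)
Function('N')(F) = 4 (Function('N')(F) = Add(5, Pow(-1, 3)) = Add(5, -1) = 4)
Add(Function('N')(Function('G')(1)), Mul(-188, 17)) = Add(4, Mul(-188, 17)) = Add(4, -3196) = -3192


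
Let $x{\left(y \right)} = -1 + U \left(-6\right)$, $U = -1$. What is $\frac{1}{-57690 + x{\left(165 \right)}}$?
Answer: $- \frac{1}{57685} \approx -1.7336 \cdot 10^{-5}$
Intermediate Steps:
$x{\left(y \right)} = 5$ ($x{\left(y \right)} = -1 - -6 = -1 + 6 = 5$)
$\frac{1}{-57690 + x{\left(165 \right)}} = \frac{1}{-57690 + 5} = \frac{1}{-57685} = - \frac{1}{57685}$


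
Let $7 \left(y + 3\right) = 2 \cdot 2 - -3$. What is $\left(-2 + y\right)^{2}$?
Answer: $16$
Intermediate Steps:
$y = -2$ ($y = -3 + \frac{2 \cdot 2 - -3}{7} = -3 + \frac{4 + 3}{7} = -3 + \frac{1}{7} \cdot 7 = -3 + 1 = -2$)
$\left(-2 + y\right)^{2} = \left(-2 - 2\right)^{2} = \left(-4\right)^{2} = 16$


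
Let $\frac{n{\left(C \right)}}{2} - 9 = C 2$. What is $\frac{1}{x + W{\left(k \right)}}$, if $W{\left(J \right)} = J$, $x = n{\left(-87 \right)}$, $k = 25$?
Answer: $- \frac{1}{305} \approx -0.0032787$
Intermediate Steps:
$n{\left(C \right)} = 18 + 4 C$ ($n{\left(C \right)} = 18 + 2 C 2 = 18 + 2 \cdot 2 C = 18 + 4 C$)
$x = -330$ ($x = 18 + 4 \left(-87\right) = 18 - 348 = -330$)
$\frac{1}{x + W{\left(k \right)}} = \frac{1}{-330 + 25} = \frac{1}{-305} = - \frac{1}{305}$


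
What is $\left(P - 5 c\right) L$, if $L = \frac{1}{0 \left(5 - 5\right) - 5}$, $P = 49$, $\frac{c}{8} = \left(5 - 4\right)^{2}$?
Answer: $- \frac{9}{5} \approx -1.8$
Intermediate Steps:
$c = 8$ ($c = 8 \left(5 - 4\right)^{2} = 8 \cdot 1^{2} = 8 \cdot 1 = 8$)
$L = - \frac{1}{5}$ ($L = \frac{1}{0 \cdot 0 - 5} = \frac{1}{0 - 5} = \frac{1}{-5} = - \frac{1}{5} \approx -0.2$)
$\left(P - 5 c\right) L = \left(49 - 40\right) \left(- \frac{1}{5}\right) = 9 \left(- \frac{1}{5}\right) = - \frac{9}{5}$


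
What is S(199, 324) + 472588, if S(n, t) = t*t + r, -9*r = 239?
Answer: 5197837/9 ≈ 5.7754e+5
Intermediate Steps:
r = -239/9 (r = -⅑*239 = -239/9 ≈ -26.556)
S(n, t) = -239/9 + t² (S(n, t) = t*t - 239/9 = t² - 239/9 = -239/9 + t²)
S(199, 324) + 472588 = (-239/9 + 324²) + 472588 = (-239/9 + 104976) + 472588 = 944545/9 + 472588 = 5197837/9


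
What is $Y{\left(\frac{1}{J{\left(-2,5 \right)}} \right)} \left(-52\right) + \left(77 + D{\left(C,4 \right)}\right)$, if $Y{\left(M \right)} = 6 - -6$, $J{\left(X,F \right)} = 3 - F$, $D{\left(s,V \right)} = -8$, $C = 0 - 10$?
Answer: $-555$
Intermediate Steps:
$C = -10$ ($C = 0 - 10 = -10$)
$Y{\left(M \right)} = 12$ ($Y{\left(M \right)} = 6 + 6 = 12$)
$Y{\left(\frac{1}{J{\left(-2,5 \right)}} \right)} \left(-52\right) + \left(77 + D{\left(C,4 \right)}\right) = 12 \left(-52\right) + \left(77 - 8\right) = -624 + 69 = -555$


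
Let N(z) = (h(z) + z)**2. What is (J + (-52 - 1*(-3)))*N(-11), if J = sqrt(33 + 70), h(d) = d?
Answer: -23716 + 484*sqrt(103) ≈ -18804.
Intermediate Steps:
J = sqrt(103) ≈ 10.149
N(z) = 4*z**2 (N(z) = (z + z)**2 = (2*z)**2 = 4*z**2)
(J + (-52 - 1*(-3)))*N(-11) = (sqrt(103) + (-52 - 1*(-3)))*(4*(-11)**2) = (sqrt(103) + (-52 + 3))*(4*121) = (sqrt(103) - 49)*484 = (-49 + sqrt(103))*484 = -23716 + 484*sqrt(103)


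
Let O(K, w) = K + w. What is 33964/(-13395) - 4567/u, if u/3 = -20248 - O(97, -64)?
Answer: -222810743/90554665 ≈ -2.4605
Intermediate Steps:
u = -60843 (u = 3*(-20248 - (97 - 64)) = 3*(-20248 - 1*33) = 3*(-20248 - 33) = 3*(-20281) = -60843)
33964/(-13395) - 4567/u = 33964/(-13395) - 4567/(-60843) = 33964*(-1/13395) - 4567*(-1/60843) = -33964/13395 + 4567/60843 = -222810743/90554665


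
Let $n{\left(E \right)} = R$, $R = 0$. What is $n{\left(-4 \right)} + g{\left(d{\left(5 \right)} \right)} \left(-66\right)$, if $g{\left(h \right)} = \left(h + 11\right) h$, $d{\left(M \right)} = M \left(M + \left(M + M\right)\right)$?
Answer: $-425700$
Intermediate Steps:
$n{\left(E \right)} = 0$
$d{\left(M \right)} = 3 M^{2}$ ($d{\left(M \right)} = M \left(M + 2 M\right) = M 3 M = 3 M^{2}$)
$g{\left(h \right)} = h \left(11 + h\right)$ ($g{\left(h \right)} = \left(11 + h\right) h = h \left(11 + h\right)$)
$n{\left(-4 \right)} + g{\left(d{\left(5 \right)} \right)} \left(-66\right) = 0 + 3 \cdot 5^{2} \left(11 + 3 \cdot 5^{2}\right) \left(-66\right) = 0 + 3 \cdot 25 \left(11 + 3 \cdot 25\right) \left(-66\right) = 0 + 75 \left(11 + 75\right) \left(-66\right) = 0 + 75 \cdot 86 \left(-66\right) = 0 + 6450 \left(-66\right) = 0 - 425700 = -425700$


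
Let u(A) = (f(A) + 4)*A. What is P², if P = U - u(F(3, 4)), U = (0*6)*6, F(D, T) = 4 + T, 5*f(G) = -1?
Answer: 23104/25 ≈ 924.16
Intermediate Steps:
f(G) = -⅕ (f(G) = (⅕)*(-1) = -⅕)
U = 0 (U = 0*6 = 0)
u(A) = 19*A/5 (u(A) = (-⅕ + 4)*A = 19*A/5)
P = -152/5 (P = 0 - 19*(4 + 4)/5 = 0 - 19*8/5 = 0 - 1*152/5 = 0 - 152/5 = -152/5 ≈ -30.400)
P² = (-152/5)² = 23104/25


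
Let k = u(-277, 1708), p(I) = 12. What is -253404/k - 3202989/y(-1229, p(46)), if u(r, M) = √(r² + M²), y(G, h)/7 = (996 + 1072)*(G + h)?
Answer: 3202989/17617292 - 253404*√2993993/2993993 ≈ -146.27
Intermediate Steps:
y(G, h) = 14476*G + 14476*h (y(G, h) = 7*((996 + 1072)*(G + h)) = 7*(2068*(G + h)) = 7*(2068*G + 2068*h) = 14476*G + 14476*h)
u(r, M) = √(M² + r²)
k = √2993993 (k = √(1708² + (-277)²) = √(2917264 + 76729) = √2993993 ≈ 1730.3)
-253404/k - 3202989/y(-1229, p(46)) = -253404*√2993993/2993993 - 3202989/(14476*(-1229) + 14476*12) = -253404*√2993993/2993993 - 3202989/(-17791004 + 173712) = -253404*√2993993/2993993 - 3202989/(-17617292) = -253404*√2993993/2993993 - 3202989*(-1/17617292) = -253404*√2993993/2993993 + 3202989/17617292 = 3202989/17617292 - 253404*√2993993/2993993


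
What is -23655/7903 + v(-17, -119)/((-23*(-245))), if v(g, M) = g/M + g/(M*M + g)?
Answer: -22180255635/7410358592 ≈ -2.9931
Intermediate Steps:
v(g, M) = g/M + g/(g + M**2) (v(g, M) = g/M + g/(M**2 + g) = g/M + g/(g + M**2))
-23655/7903 + v(-17, -119)/((-23*(-245))) = -23655/7903 + (-17*(-119 - 17 + (-119)**2)/(-119*(-17 + (-119)**2)))/((-23*(-245))) = -23655*1/7903 - 17*(-1/119)*(-119 - 17 + 14161)/(-17 + 14161)/5635 = -23655/7903 - 17*(-1/119)*14025/14144*(1/5635) = -23655/7903 - 17*(-1/119)*1/14144*14025*(1/5635) = -23655/7903 + (825/5824)*(1/5635) = -23655/7903 + 165/6563648 = -22180255635/7410358592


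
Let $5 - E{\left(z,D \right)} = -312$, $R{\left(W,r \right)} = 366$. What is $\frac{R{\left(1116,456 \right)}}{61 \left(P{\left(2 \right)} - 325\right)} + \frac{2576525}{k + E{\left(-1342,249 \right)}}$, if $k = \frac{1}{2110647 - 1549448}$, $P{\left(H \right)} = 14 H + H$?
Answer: $\frac{426552192374621}{52480524780} \approx 8127.8$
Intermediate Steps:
$E{\left(z,D \right)} = 317$ ($E{\left(z,D \right)} = 5 - -312 = 5 + 312 = 317$)
$P{\left(H \right)} = 15 H$
$k = \frac{1}{561199} \approx 1.7819 \cdot 10^{-6}$
$\frac{R{\left(1116,456 \right)}}{61 \left(P{\left(2 \right)} - 325\right)} + \frac{2576525}{k + E{\left(-1342,249 \right)}} = \frac{366}{61 \left(15 \cdot 2 - 325\right)} + \frac{2576525}{\frac{1}{561199} + 317} = \frac{366}{61 \left(30 - 325\right)} + \frac{2576525}{\frac{177900084}{561199}} = \frac{366}{61 \left(-295\right)} + 2576525 \cdot \frac{561199}{177900084} = \frac{366}{-17995} + \frac{1445943253475}{177900084} = 366 \left(- \frac{1}{17995}\right) + \frac{1445943253475}{177900084} = - \frac{6}{295} + \frac{1445943253475}{177900084} = \frac{426552192374621}{52480524780}$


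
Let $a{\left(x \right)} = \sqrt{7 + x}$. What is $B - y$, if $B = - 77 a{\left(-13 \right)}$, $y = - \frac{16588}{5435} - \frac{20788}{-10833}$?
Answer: $\frac{66715024}{58877355} - 77 i \sqrt{6} \approx 1.1331 - 188.61 i$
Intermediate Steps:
$y = - \frac{66715024}{58877355}$ ($y = \left(-16588\right) \frac{1}{5435} - - \frac{20788}{10833} = - \frac{16588}{5435} + \frac{20788}{10833} = - \frac{66715024}{58877355} \approx -1.1331$)
$B = - 77 i \sqrt{6}$ ($B = - 77 \sqrt{7 - 13} = - 77 \sqrt{-6} = - 77 i \sqrt{6} \approx - 188.61 i$)
$B - y = - 77 i \sqrt{6} - - \frac{66715024}{58877355} = - 77 i \sqrt{6} + \frac{66715024}{58877355} = \frac{66715024}{58877355} - 77 i \sqrt{6}$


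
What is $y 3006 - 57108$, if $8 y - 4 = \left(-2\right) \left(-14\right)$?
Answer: $-45084$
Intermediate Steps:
$y = 4$ ($y = \frac{1}{2} + \frac{\left(-2\right) \left(-14\right)}{8} = \frac{1}{2} + \frac{1}{8} \cdot 28 = \frac{1}{2} + \frac{7}{2} = 4$)
$y 3006 - 57108 = 4 \cdot 3006 - 57108 = 12024 - 57108 = -45084$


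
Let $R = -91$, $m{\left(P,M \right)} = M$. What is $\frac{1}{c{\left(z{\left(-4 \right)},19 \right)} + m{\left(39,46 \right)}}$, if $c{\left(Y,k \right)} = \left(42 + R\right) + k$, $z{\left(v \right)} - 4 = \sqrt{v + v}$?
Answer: $\frac{1}{16} \approx 0.0625$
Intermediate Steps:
$z{\left(v \right)} = 4 + \sqrt{2} \sqrt{v}$ ($z{\left(v \right)} = 4 + \sqrt{v + v} = 4 + \sqrt{2 v} = 4 + \sqrt{2} \sqrt{v}$)
$c{\left(Y,k \right)} = -49 + k$ ($c{\left(Y,k \right)} = \left(42 - 91\right) + k = -49 + k$)
$\frac{1}{c{\left(z{\left(-4 \right)},19 \right)} + m{\left(39,46 \right)}} = \frac{1}{\left(-49 + 19\right) + 46} = \frac{1}{-30 + 46} = \frac{1}{16}$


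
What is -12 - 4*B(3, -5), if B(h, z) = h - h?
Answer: -12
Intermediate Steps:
B(h, z) = 0
-12 - 4*B(3, -5) = -12 - 4*0 = -12 + 0 = -12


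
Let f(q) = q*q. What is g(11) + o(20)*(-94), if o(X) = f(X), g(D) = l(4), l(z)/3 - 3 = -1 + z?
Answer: -37582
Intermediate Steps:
l(z) = 6 + 3*z (l(z) = 9 + 3*(-1 + z) = 9 + (-3 + 3*z) = 6 + 3*z)
g(D) = 18 (g(D) = 6 + 3*4 = 6 + 12 = 18)
f(q) = q²
o(X) = X²
g(11) + o(20)*(-94) = 18 + 20²*(-94) = 18 + 400*(-94) = 18 - 37600 = -37582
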